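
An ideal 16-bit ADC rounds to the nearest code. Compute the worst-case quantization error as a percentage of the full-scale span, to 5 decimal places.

0.00076 %

Rounding → worst-case error = ½ LSB = V_FS/2^17, so 100/131072 = 0.000762939 % of full scale.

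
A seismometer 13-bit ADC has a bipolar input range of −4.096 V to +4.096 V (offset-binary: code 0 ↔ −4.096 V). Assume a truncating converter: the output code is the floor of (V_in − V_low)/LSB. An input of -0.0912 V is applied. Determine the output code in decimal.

LSB = 8.192 V / 8192 = 1.000 mV.
(-0.0912 − (−4.096)) / 0.001 = 4004.800 LSBs.
Floor → code 4004.

code 4004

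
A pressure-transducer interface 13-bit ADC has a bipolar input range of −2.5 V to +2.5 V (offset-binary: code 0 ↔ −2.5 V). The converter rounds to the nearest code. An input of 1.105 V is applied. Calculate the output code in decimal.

Full-scale span = 5 V; LSB = 5/2^13 = 0.610 mV.
Input sits at 5906.432 steps above V_low.
Round → code 5906.

code 5906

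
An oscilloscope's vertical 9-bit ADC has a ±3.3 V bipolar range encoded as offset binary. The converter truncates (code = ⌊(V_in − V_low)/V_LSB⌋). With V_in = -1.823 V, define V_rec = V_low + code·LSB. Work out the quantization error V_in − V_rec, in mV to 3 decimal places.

LSB = 6.6/2^9 = 12.891 mV.
(-1.823 − (−3.3))/0.0128906 = 114.5794; ⌊·⌋ gives code 114.
Reconstructed: -1.8304688 V.
Error = -1.823 − (−1.8304688) = 0.00746875 V = 7.469 mV.

7.469 mV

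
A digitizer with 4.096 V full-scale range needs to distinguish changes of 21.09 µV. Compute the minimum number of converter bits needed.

18 bits

Number of steps required ≥ 4.096 V / 21.09 µV = 194215.27.
Need 2^N ≥ 194215.27; 2^17 = 131072, 2^18 = 262144.
Minimum N = 18.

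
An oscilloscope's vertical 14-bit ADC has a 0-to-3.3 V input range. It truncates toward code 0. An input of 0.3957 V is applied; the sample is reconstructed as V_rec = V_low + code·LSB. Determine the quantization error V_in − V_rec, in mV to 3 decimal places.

Step size: 3.3 V ÷ 2^14 = 201.42 µV.
(V_in − V_low)/LSB = (0.3957 − 0)/0.000201416 = 1964.5905 → code 1964 (floor).
Reconstructed: 0.39558105 V.
Difference: 0.000118945 V → 0.119 mV.

0.119 mV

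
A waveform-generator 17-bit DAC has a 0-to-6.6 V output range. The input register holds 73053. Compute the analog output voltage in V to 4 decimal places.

3.6785 V

LSB = 6.6 V / 2^17 = 50.35 µV.
V_out = 0 + 73053 × 5.0354e-05 V = 3.67851 V.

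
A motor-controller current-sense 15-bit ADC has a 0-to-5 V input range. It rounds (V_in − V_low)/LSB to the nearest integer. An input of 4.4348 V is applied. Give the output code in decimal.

With 32768 levels over 5 V, one step is 152.59 µV.
(4.4348 − 0) / 0.000152588 = 29063.905 LSBs.
So the output code is 29064.

code 29064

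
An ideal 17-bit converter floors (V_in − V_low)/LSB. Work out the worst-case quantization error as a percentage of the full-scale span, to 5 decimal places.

Truncating → worst-case error = 1 LSB = V_FS/2^17, so 100/131072 = 0.000762939 % of full scale.

0.00076 %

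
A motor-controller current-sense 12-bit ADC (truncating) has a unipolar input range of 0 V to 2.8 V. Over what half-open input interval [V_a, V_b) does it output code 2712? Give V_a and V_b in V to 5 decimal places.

LSB = 2.8/2^12 = 0.684 mV.
V_a = V_low + 2712·LSB = 1.85391 V; V_b = V_low + 2713·LSB = 1.85459 V.

[1.85391 V, 1.85459 V)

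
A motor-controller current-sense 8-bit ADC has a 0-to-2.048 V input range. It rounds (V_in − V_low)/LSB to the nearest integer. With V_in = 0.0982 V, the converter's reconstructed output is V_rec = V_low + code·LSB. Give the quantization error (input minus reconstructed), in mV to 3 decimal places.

2.200 mV

Step size: 2.048 V ÷ 2^8 = 8.000 mV.
Scaled input = 12.2750 LSBs, so code = 12.
Reconstructed: 0.096 V.
V_in − V_rec = 0.0022 V = 2.200 mV.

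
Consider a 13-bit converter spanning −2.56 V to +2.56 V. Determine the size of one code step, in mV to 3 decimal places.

Full-scale span = 5.12 V.
LSB = 5.12 / 2^13 = 5.12 / 8192 = 0.000625 V = 0.625 mV.

0.625 mV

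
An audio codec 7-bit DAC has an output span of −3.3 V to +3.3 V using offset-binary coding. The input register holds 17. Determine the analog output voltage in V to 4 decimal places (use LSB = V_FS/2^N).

LSB = 6.6 V / 2^7 = 51.562 mV.
V_out = (−3.3) + 17 × 0.0515625 V = -2.42344 V.

-2.4234 V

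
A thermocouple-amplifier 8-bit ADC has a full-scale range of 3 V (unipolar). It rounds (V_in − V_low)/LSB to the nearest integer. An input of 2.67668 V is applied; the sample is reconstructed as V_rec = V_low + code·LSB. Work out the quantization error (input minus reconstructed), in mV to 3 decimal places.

One LSB is 3 V / 256 = 11.719 mV.
Scaled input = 228.4100 LSBs, so code = 228.
Code 228 maps back to 0 + 228×0.0117188 V = 2.671875 V.
Error = 2.67668 − 2.671875 = 0.004805 V = 4.805 mV.

4.805 mV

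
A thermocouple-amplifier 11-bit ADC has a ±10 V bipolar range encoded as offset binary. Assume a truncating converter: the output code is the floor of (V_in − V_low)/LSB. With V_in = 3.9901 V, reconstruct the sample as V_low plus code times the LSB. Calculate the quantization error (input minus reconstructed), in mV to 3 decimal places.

5.725 mV

LSB = 20/2^11 = 9.766 mV.
(V_in − V_low)/LSB = (3.9901 − (−10))/0.00976562 = 1432.5862 → code 1432 (floor).
Reconstructed: 3.984375 V.
Difference: 0.005725 V → 5.725 mV.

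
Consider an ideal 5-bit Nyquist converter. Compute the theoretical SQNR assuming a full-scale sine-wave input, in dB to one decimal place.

SNR ≈ 6.02·N + 1.76 dB = 6.02·5 + 1.76 = 31.86 dB.

31.9 dB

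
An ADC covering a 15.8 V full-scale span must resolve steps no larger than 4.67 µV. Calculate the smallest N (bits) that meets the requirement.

22 bits

Number of steps required ≥ 15.8 V / 4.67 µV = 3383297.64.
Need 2^N ≥ 3383297.64; 2^21 = 2097152, 2^22 = 4194304.
Minimum N = 22.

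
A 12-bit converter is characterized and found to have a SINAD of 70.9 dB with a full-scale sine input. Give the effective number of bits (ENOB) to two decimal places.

11.49 bits

ENOB = (SINAD − 1.76) / 6.02 = (70.9 − 1.76)/6.02 = 11.485.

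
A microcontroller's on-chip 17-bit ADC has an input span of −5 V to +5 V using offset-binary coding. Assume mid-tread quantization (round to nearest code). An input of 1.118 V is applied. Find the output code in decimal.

code 80190

LSB = 10 V / 131072 = 76.29 µV.
Input sits at 80189.850 steps above V_low.
round(80189.850) = 80190.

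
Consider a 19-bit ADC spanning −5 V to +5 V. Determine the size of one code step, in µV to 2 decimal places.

19.07 µV

Full-scale span = 10 V.
LSB = 10 / 2^19 = 10 / 524288 = 1.90735e-05 V = 19.07 µV.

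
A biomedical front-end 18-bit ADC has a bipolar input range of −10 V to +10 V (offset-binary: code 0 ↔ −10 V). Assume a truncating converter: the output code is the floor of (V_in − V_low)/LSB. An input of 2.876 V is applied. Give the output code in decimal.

code 168768

LSB = 20 V / 262144 = 76.29 µV.
(2.876 − (−10)) / 7.62939e-05 = 168768.307 LSBs.
So the output code is 168768.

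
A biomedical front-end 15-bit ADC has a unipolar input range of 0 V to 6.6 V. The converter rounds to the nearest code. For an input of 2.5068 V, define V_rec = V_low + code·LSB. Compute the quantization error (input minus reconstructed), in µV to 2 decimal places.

-23.73 µV

Step size: 6.6 V ÷ 2^15 = 201.42 µV.
Scaled input = 12445.8822 LSBs, so code = 12446.
Code 12446 maps back to 0 + 12446×0.000201416 V = 2.5068237 V.
Difference: -2.37305e-05 V → -23.73 µV.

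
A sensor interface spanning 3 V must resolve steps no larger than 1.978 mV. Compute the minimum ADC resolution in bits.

Number of steps required ≥ 3 V / 1.978 mV = 1516.68.
Need 2^N ≥ 1516.68; 2^10 = 1024, 2^11 = 2048.
Minimum N = 11.

11 bits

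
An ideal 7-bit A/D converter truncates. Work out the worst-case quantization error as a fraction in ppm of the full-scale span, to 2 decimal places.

Truncating → worst-case error = 1 LSB = V_FS/2^7, so 1e+06/128 = 7812.5 ppm of full scale.

7812.50 ppm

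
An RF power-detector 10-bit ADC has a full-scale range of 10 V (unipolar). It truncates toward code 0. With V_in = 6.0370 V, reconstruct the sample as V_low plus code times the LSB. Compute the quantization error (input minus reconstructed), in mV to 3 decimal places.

1.844 mV

LSB = 10/2^10 = 9.766 mV.
(6.0370 − 0)/0.00976562 = 618.1888; ⌊·⌋ gives code 618.
V_rec = 0 + 618·0.00976562 = 6.0351562 V.
Difference: 0.00184375 V → 1.844 mV.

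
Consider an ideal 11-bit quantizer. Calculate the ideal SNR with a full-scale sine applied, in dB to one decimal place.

SNR ≈ 6.02·N + 1.76 dB = 6.02·11 + 1.76 = 67.98 dB.

68.0 dB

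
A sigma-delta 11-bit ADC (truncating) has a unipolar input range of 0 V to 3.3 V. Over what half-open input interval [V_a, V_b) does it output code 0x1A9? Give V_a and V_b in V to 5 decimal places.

LSB = 3.3/2^11 = 1.611 mV.
Code 0x1A9 = 425 decimal.
V_a = V_low + 425·LSB = 0.684814 V; V_b = V_low + 426·LSB = 0.686426 V.

[0.68481 V, 0.68643 V)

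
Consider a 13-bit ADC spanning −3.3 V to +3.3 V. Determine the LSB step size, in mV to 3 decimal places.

0.806 mV

Full-scale span = 6.6 V.
LSB = 6.6 / 2^13 = 6.6 / 8192 = 0.000805664 V = 0.806 mV.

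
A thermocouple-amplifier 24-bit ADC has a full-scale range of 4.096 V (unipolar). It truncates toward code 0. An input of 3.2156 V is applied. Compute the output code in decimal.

code 13171097

With 16777216 levels over 4.096 V, one step is 0.24 µV.
(V_in − V_low)/LSB = (3.2156 − 0) / 2.44141e-07 = 13171097.600.
Floor → code 13171097.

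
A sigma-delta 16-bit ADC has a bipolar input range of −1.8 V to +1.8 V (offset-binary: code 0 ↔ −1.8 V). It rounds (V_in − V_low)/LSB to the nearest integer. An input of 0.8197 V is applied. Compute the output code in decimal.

Full-scale span = 3.6 V; LSB = 3.6/2^16 = 54.93 µV.
Input sits at 47690.183 steps above V_low.
So the output code is 47690.

code 47690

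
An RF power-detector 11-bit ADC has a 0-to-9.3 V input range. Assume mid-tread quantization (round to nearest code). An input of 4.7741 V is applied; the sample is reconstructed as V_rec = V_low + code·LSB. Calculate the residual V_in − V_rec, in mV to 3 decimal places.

1.493 mV

LSB = 9.3/2^11 = 4.541 mV.
Scaled input = 1051.3287 LSBs, so code = 1051.
Reconstructed: 4.7726074 V.
V_in − V_rec = 0.00149258 V = 1.493 mV.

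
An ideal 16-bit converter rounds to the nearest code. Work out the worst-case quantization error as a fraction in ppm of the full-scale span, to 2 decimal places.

7.63 ppm

Rounding → worst-case error = ½ LSB = V_FS/2^17, so 1e+06/131072 = 7.62939 ppm of full scale.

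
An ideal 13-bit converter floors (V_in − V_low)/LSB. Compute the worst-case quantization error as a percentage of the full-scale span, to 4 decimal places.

0.0122 %

Truncating → worst-case error = 1 LSB = V_FS/2^13, so 100/8192 = 0.012207 % of full scale.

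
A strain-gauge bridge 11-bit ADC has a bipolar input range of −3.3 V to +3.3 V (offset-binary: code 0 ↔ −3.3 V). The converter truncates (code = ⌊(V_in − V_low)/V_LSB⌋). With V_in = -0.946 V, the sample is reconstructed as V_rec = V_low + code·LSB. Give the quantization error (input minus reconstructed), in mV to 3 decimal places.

Step size: 6.6 V ÷ 2^11 = 3.223 mV.
(V_in − V_low)/LSB = (-0.946 − (−3.3))/0.00322266 = 730.4533 → code 730 (floor).
V_rec = (−3.3) + 730·0.00322266 = -0.94746094 V.
Error = -0.946 − (−0.94746094) = 0.00146094 V = 1.461 mV.

1.461 mV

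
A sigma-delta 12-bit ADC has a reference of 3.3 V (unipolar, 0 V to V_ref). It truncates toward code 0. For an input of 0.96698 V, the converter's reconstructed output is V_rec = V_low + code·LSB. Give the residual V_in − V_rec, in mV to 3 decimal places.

0.183 mV

LSB = 3.3/2^12 = 0.806 mV.
Scaled input = 1200.2273 LSBs, so code = 1200.
V_rec = 0 + 1200·0.000805664 = 0.96679688 V.
Difference: 0.000183125 V → 0.183 mV.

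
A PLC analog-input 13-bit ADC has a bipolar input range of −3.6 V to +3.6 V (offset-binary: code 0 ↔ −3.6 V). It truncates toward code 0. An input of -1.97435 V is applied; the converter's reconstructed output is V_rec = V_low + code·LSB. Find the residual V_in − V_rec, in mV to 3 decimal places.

0.552 mV

One LSB is 7.2 V / 8192 = 0.879 mV.
(V_in − V_low)/LSB = (-1.97435 − (−3.6))/0.000878906 = 1849.6284 → code 1849 (floor).
Reconstructed: -1.9749023 V.
V_in − V_rec = 0.000552344 V = 0.552 mV.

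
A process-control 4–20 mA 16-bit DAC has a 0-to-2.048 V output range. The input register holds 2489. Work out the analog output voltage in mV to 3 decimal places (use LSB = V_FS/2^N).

LSB = 2.048 V / 2^16 = 31.25 µV.
V_out = 0 + 2489 × 3.125e-05 V = 0.0777812 V.
= 77.781 mV.

77.781 mV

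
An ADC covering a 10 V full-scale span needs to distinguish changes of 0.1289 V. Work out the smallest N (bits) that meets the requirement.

Number of steps required ≥ 10 V / 0.1289 V = 77.58.
Need 2^N ≥ 77.58; 2^6 = 64, 2^7 = 128.
Minimum N = 7.

7 bits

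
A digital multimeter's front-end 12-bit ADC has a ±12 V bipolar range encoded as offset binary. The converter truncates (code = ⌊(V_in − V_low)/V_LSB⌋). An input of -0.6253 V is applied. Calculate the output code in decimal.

With 4096 levels over 24 V, one step is 5.859 mV.
(V_in − V_low)/LSB = (-0.6253 − (−12)) / 0.00585938 = 1941.282.
Floor → code 1941.

code 1941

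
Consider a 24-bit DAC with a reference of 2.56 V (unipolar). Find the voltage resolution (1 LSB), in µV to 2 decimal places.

Full-scale span = 2.56 V.
LSB = 2.56 / 2^24 = 2.56 / 16777216 = 1.52588e-07 V = 0.15 µV.

0.15 µV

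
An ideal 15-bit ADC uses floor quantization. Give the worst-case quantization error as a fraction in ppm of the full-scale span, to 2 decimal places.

30.52 ppm

Truncating → worst-case error = 1 LSB = V_FS/2^15, so 1e+06/32768 = 30.5176 ppm of full scale.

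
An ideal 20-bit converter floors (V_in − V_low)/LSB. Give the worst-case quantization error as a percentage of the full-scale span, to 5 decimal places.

0.00010 %

Truncating → worst-case error = 1 LSB = V_FS/2^20, so 100/1048576 = 9.53674e-05 % of full scale.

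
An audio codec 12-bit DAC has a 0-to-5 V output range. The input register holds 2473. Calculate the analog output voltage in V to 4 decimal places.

3.0188 V

LSB = 5 V / 2^12 = 1.221 mV.
V_out = 0 + 2473 × 0.0012207 V = 3.0188 V.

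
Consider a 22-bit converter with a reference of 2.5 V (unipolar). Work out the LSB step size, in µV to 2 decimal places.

0.60 µV

Full-scale span = 2.5 V.
LSB = 2.5 / 2^22 = 2.5 / 4194304 = 5.96046e-07 V = 0.60 µV.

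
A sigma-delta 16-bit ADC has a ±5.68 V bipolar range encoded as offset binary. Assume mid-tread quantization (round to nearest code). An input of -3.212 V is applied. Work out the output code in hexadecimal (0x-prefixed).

code 0x379E (decimal 14238)

With 65536 levels over 11.36 V, one step is 173.34 µV.
(-3.212 − (−5.68)) / 0.00017334 = 14237.927 LSBs.
Round → code 14238.
In hexadecimal (0x-prefixed): 0x379E.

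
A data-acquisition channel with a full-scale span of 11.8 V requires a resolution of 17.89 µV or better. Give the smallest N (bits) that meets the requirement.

Number of steps required ≥ 11.8 V / 17.89 µV = 659586.36.
Need 2^N ≥ 659586.36; 2^19 = 524288, 2^20 = 1048576.
Minimum N = 20.

20 bits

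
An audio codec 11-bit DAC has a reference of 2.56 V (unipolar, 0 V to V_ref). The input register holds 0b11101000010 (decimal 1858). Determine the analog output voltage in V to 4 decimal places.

LSB = 2.56 V / 2^11 = 1.250 mV.
Code 0b11101000010 = 1858 decimal.
V_out = 0 + 1858 × 0.00125 V = 2.3225 V.

2.3225 V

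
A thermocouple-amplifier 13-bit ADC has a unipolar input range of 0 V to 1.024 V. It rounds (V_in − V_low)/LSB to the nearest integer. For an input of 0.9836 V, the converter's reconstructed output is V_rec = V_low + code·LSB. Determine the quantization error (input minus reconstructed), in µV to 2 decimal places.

-25.00 µV

Step size: 1.024 V ÷ 2^13 = 125.00 µV.
(0.9836 − 0)/0.000125 = 7868.8000; round gives code 7869.
V_rec = 0 + 7869·0.000125 = 0.983625 V.
Error = 0.9836 − 0.983625 = -2.5e-05 V = -25.00 µV.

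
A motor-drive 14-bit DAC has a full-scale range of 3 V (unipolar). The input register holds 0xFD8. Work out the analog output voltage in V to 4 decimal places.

LSB = 3 V / 2^14 = 183.11 µV.
Code 0xFD8 = 4056 decimal.
V_out = 0 + 4056 × 0.000183105 V = 0.742676 V.

0.7427 V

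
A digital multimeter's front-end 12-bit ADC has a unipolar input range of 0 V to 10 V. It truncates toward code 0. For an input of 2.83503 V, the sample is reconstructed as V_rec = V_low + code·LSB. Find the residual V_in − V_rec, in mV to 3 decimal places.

0.557 mV

LSB = 10/2^12 = 2.441 mV.
Scaled input = 1161.2283 LSBs, so code = 1161.
V_rec = 0 + 1161·0.00244141 = 2.8344727 V.
V_in − V_rec = 0.000557344 V = 0.557 mV.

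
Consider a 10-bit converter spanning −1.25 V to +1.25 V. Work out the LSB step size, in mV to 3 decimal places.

Full-scale span = 2.5 V.
LSB = 2.5 / 2^10 = 2.5 / 1024 = 0.00244141 V = 2.441 mV.

2.441 mV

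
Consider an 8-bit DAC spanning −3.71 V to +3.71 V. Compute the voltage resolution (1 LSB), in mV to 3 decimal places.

Full-scale span = 7.42 V.
LSB = 7.42 / 2^8 = 7.42 / 256 = 0.0289844 V = 28.984 mV.

28.984 mV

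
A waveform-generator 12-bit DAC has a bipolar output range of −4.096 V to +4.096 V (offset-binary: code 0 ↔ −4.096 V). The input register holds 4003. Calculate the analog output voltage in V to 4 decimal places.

LSB = 8.192 V / 2^12 = 2.000 mV.
V_out = (−4.096) + 4003 × 0.002 V = 3.91 V.

3.9100 V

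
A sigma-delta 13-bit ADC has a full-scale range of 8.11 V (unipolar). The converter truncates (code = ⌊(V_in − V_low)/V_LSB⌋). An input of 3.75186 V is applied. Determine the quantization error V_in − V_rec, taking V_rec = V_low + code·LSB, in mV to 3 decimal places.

0.787 mV

Step size: 8.11 V ÷ 2^13 = 0.990 mV.
Scaled input = 3789.7950 LSBs, so code = 3789.
V_rec = 0 + 3789·0.00098999 = 3.751073 V.
Error = 3.75186 − 3.751073 = 0.000787002 V = 0.787 mV.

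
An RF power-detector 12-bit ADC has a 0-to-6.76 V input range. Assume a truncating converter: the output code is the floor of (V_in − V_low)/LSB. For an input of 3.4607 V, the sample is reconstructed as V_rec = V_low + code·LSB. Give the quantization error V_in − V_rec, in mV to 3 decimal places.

1.481 mV

LSB = 6.76/2^12 = 1.650 mV.
(V_in − V_low)/LSB = (3.4607 − 0)/0.00165039 = 2096.8975 → code 2096 (floor).
Reconstructed: 3.4592187 V.
V_in − V_rec = 0.00148125 V = 1.481 mV.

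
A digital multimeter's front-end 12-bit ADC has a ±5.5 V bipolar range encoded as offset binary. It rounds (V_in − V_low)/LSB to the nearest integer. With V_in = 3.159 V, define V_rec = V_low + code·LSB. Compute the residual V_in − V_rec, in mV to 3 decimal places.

LSB = 11/2^12 = 2.686 mV.
Scaled input = 3224.2967 LSBs, so code = 3224.
Reconstructed: 3.1582031 V.
Difference: 0.000796875 V → 0.797 mV.

0.797 mV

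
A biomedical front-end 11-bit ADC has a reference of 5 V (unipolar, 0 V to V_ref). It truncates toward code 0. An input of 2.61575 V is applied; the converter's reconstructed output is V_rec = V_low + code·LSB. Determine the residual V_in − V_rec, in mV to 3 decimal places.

1.004 mV

LSB = 5/2^11 = 2.441 mV.
Scaled input = 1071.4112 LSBs, so code = 1071.
Reconstructed: 2.6147461 V.
Error = 2.61575 − 2.6147461 = 0.00100391 V = 1.004 mV.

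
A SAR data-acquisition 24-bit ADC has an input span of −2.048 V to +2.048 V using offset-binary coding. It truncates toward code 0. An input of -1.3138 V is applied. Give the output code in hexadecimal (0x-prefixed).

code 0x2DE333 (decimal 3007283)

With 16777216 levels over 4.096 V, one step is 0.24 µV.
(-1.3138 − (−2.048)) / 2.44141e-07 = 3007283.200 LSBs.
Floor → code 3007283.
In hexadecimal (0x-prefixed): 0x2DE333.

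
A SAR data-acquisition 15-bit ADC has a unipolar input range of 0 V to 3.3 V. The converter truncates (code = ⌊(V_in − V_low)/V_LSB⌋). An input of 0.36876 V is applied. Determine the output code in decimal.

With 32768 levels over 3.3 V, one step is 100.71 µV.
(V_in − V_low)/LSB = (0.36876 − 0) / 0.000100708 = 3661.675.
⌊·⌋(3661.675) = 3661.

code 3661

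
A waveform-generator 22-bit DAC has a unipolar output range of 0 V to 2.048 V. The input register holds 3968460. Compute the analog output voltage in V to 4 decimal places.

1.9377 V

LSB = 2.048 V / 2^22 = 0.49 µV.
V_out = 0 + 3968460 × 4.88281e-07 V = 1.93772 V.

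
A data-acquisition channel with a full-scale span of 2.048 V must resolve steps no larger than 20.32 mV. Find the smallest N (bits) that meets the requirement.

7 bits

Number of steps required ≥ 2.048 V / 20.32 mV = 100.79.
Need 2^N ≥ 100.79; 2^6 = 64, 2^7 = 128.
Minimum N = 7.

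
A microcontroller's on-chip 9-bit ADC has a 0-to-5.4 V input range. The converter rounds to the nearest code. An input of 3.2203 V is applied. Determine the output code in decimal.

LSB = 5.4 V / 512 = 10.547 mV.
(V_in − V_low)/LSB = (3.2203 − 0) / 0.0105469 = 305.332.
round(305.332) = 305.

code 305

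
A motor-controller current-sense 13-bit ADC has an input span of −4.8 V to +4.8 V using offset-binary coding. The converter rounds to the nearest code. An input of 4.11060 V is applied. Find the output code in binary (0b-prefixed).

LSB = 9.6 V / 8192 = 1.172 mV.
(V_in − V_low)/LSB = (4.11060 − (−4.8)) / 0.00117187 = 7603.712.
round(7603.712) = 7604.
In binary (0b-prefixed): 0b1110110110100.

code 0b1110110110100 (decimal 7604)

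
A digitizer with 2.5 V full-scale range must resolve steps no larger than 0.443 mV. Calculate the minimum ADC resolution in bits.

Number of steps required ≥ 2.5 V / 0.443 mV = 5643.34.
Need 2^N ≥ 5643.34; 2^12 = 4096, 2^13 = 8192.
Minimum N = 13.

13 bits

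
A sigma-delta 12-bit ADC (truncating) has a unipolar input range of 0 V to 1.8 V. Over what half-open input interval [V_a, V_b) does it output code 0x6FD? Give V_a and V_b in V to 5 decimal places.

LSB = 1.8/2^12 = 439.45 µV.
Code 0x6FD = 1789 decimal.
V_a = V_low + 1789·LSB = 0.786182 V; V_b = V_low + 1790·LSB = 0.786621 V.

[0.78618 V, 0.78662 V)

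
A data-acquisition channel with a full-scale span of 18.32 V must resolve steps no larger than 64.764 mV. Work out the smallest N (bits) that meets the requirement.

Number of steps required ≥ 18.32 V / 64.764 mV = 282.87.
Need 2^N ≥ 282.87; 2^8 = 256, 2^9 = 512.
Minimum N = 9.

9 bits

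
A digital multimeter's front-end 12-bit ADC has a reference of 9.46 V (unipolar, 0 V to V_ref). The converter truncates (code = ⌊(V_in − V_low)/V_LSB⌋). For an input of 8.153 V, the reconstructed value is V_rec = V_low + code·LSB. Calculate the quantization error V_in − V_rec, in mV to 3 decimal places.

0.217 mV

Step size: 9.46 V ÷ 2^12 = 2.310 mV.
(V_in − V_low)/LSB = (8.153 − 0)/0.00230957 = 3530.0939 → code 3530 (floor).
V_rec = 0 + 3530·0.00230957 = 8.1527832 V.
Error = 8.153 − 8.1527832 = 0.000216797 V = 0.217 mV.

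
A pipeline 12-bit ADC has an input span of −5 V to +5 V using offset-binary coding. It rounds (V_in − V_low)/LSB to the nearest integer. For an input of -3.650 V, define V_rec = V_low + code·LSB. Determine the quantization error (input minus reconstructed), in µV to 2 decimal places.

-97.66 µV

Step size: 10 V ÷ 2^12 = 2.441 mV.
(V_in − V_low)/LSB = (-3.650 − (−5))/0.00244141 = 552.9600 → code 553 (round).
Reconstructed: -3.6499023 V.
V_in − V_rec = -9.76563e-05 V = -97.66 µV.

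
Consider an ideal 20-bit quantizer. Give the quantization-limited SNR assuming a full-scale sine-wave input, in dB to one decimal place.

SNR ≈ 6.02·N + 1.76 dB = 6.02·20 + 1.76 = 122.16 dB.

122.2 dB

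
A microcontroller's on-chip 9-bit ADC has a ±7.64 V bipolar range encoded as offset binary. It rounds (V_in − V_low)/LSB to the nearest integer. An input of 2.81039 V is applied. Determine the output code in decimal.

Full-scale span = 15.28 V; LSB = 15.28/2^9 = 29.844 mV.
(V_in − V_low)/LSB = (2.81039 − (−7.64)) / 0.0298437 = 350.170.
Round → code 350.

code 350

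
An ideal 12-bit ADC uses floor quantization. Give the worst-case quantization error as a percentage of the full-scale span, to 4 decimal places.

Truncating → worst-case error = 1 LSB = V_FS/2^12, so 100/4096 = 0.0244141 % of full scale.

0.0244 %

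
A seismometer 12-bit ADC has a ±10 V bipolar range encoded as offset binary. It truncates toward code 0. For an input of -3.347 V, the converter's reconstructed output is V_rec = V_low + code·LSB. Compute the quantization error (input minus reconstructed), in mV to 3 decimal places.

2.609 mV

One LSB is 20 V / 4096 = 4.883 mV.
(V_in − V_low)/LSB = (-3.347 − (−10))/0.00488281 = 1362.5344 → code 1362 (floor).
Code 1362 maps back to (−10) + 1362×0.00488281 V = -3.3496094 V.
Difference: 0.00260938 V → 2.609 mV.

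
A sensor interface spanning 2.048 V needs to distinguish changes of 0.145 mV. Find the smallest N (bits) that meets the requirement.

14 bits

Number of steps required ≥ 2.048 V / 0.145 mV = 14124.14.
Need 2^N ≥ 14124.14; 2^13 = 8192, 2^14 = 16384.
Minimum N = 14.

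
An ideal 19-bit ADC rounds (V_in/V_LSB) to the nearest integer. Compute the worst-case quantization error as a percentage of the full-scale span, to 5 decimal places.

0.00010 %

Rounding → worst-case error = ½ LSB = V_FS/2^20, so 100/1048576 = 9.53674e-05 % of full scale.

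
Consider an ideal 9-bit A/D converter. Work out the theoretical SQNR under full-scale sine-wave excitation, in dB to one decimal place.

SNR ≈ 6.02·N + 1.76 dB = 6.02·9 + 1.76 = 55.94 dB.

55.9 dB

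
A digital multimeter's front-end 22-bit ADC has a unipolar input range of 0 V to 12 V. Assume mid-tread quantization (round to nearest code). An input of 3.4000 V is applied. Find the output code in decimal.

LSB = 12 V / 4194304 = 2.86 µV.
Input sits at 1188386.133 steps above V_low.
So the output code is 1188386.

code 1188386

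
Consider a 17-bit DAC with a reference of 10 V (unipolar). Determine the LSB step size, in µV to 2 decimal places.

76.29 µV

Full-scale span = 10 V.
LSB = 10 / 2^17 = 10 / 131072 = 7.62939e-05 V = 76.29 µV.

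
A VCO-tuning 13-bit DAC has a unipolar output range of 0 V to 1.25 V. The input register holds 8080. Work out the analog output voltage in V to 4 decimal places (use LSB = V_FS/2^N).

1.2329 V

LSB = 1.25 V / 2^13 = 152.59 µV.
V_out = 0 + 8080 × 0.000152588 V = 1.23291 V.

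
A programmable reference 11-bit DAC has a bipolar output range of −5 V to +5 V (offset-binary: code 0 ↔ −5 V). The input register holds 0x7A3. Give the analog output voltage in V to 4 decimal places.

4.5459 V

LSB = 10 V / 2^11 = 4.883 mV.
Code 0x7A3 = 1955 decimal.
V_out = (−5) + 1955 × 0.00488281 V = 4.5459 V.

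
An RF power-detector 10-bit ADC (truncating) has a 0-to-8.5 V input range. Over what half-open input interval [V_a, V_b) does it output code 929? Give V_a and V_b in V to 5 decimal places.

LSB = 8.5/2^10 = 8.301 mV.
V_a = V_low + 929·LSB = 7.71143 V; V_b = V_low + 930·LSB = 7.71973 V.

[7.71143 V, 7.71973 V)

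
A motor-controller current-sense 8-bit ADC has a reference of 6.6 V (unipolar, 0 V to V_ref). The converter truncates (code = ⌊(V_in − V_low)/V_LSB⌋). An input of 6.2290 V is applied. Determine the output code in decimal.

code 241

LSB = 6.6 V / 256 = 25.781 mV.
(6.2290 − 0) / 0.0257812 = 241.610 LSBs.
⌊·⌋(241.610) = 241.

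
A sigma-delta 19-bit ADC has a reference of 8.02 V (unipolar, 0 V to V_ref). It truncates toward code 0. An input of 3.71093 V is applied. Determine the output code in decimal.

code 242593

With 524288 levels over 8.02 V, one step is 15.30 µV.
(3.71093 − 0) / 1.52969e-05 = 242593.026 LSBs.
⌊·⌋(242593.026) = 242593.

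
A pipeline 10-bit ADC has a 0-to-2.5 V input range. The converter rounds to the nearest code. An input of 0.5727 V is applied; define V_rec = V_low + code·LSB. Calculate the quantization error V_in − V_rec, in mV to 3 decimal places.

LSB = 2.5/2^10 = 2.441 mV.
(V_in − V_low)/LSB = (0.5727 − 0)/0.00244141 = 234.5779 → code 235 (round).
Code 235 maps back to 0 + 235×0.00244141 V = 0.57373047 V.
V_in − V_rec = -0.00103047 V = -1.030 mV.

-1.030 mV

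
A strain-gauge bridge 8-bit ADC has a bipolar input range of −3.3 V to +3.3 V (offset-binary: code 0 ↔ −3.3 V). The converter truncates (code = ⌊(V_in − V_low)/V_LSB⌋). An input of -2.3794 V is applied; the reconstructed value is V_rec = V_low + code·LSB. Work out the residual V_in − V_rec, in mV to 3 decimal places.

18.256 mV

LSB = 6.6/2^8 = 25.781 mV.
(-2.3794 − (−3.3))/0.0257812 = 35.7081; ⌊·⌋ gives code 35.
Code 35 maps back to (−3.3) + 35×0.0257812 V = -2.3976562 V.
Error = -2.3794 − (−2.3976562) = 0.0182563 V = 18.256 mV.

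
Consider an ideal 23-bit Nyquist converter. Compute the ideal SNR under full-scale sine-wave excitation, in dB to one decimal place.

140.2 dB

SNR ≈ 6.02·N + 1.76 dB = 6.02·23 + 1.76 = 140.22 dB.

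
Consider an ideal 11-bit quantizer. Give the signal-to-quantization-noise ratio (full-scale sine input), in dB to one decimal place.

68.0 dB

SNR ≈ 6.02·N + 1.76 dB = 6.02·11 + 1.76 = 67.98 dB.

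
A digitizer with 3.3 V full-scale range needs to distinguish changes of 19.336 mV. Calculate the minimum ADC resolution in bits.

8 bits

Number of steps required ≥ 3.3 V / 19.336 mV = 170.67.
Need 2^N ≥ 170.67; 2^7 = 128, 2^8 = 256.
Minimum N = 8.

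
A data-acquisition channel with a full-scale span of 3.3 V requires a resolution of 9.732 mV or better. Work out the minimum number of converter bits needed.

Number of steps required ≥ 3.3 V / 9.732 mV = 339.09.
Need 2^N ≥ 339.09; 2^8 = 256, 2^9 = 512.
Minimum N = 9.

9 bits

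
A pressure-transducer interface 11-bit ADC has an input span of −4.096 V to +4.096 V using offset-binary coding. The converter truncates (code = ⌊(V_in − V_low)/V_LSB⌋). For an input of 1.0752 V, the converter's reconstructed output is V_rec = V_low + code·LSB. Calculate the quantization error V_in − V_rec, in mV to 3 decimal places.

3.200 mV

Step size: 8.192 V ÷ 2^11 = 4.000 mV.
(V_in − V_low)/LSB = (1.0752 − (−4.096))/0.004 = 1292.8000 → code 1292 (floor).
Reconstructed: 1.072 V.
V_in − V_rec = 0.0032 V = 3.200 mV.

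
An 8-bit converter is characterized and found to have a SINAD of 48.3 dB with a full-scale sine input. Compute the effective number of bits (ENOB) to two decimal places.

ENOB = (SINAD − 1.76) / 6.02 = (48.3 − 1.76)/6.02 = 7.731.

7.73 bits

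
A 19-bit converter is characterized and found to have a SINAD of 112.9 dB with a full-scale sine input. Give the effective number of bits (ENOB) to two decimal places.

18.46 bits

ENOB = (SINAD − 1.76) / 6.02 = (112.9 − 1.76)/6.02 = 18.462.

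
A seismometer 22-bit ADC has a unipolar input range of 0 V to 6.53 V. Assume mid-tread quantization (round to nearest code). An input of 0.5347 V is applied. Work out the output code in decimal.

With 4194304 levels over 6.53 V, one step is 1.56 µV.
(0.5347 − 0) / 1.55687e-06 = 343444.770 LSBs.
Round → code 343445.

code 343445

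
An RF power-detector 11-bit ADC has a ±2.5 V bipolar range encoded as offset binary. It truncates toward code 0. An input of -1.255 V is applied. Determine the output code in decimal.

With 2048 levels over 5 V, one step is 2.441 mV.
(V_in − V_low)/LSB = (-1.255 − (−2.5)) / 0.00244141 = 509.952.
Floor → code 509.

code 509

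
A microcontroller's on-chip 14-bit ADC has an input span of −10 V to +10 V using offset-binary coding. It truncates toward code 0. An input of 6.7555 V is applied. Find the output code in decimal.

With 16384 levels over 20 V, one step is 1.221 mV.
Input sits at 13726.106 steps above V_low.
So the output code is 13726.

code 13726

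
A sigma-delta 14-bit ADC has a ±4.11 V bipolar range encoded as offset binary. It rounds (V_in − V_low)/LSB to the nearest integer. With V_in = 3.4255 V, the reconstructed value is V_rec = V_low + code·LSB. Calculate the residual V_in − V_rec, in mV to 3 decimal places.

-0.169 mV

Step size: 8.22 V ÷ 2^14 = 0.502 mV.
(V_in − V_low)/LSB = (3.4255 − (−4.11))/0.000501709 = 15019.6633 → code 15020 (round).
Reconstructed: 3.4256689 V.
Difference: -0.000168945 V → -0.169 mV.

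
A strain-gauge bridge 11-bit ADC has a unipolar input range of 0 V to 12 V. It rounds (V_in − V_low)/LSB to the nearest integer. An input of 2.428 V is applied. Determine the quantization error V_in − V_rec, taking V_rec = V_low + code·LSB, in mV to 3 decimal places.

2.219 mV

LSB = 12/2^11 = 5.859 mV.
(2.428 − 0)/0.00585938 = 414.3787; round gives code 414.
V_rec = 0 + 414·0.00585938 = 2.4257812 V.
Error = 2.428 − 2.4257812 = 0.00221875 V = 2.219 mV.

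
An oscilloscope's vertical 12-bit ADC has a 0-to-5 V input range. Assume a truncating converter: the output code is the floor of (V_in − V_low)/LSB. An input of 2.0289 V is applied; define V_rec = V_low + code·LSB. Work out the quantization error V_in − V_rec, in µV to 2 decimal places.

Step size: 5 V ÷ 2^12 = 1.221 mV.
(V_in − V_low)/LSB = (2.0289 − 0)/0.0012207 = 1662.0749 → code 1662 (floor).
V_rec = 0 + 1662·0.0012207 = 2.0288086 V.
Error = 2.0289 − 2.0288086 = 9.14063e-05 V = 91.41 µV.

91.41 µV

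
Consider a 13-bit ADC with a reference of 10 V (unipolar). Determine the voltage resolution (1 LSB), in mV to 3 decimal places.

1.221 mV

Full-scale span = 10 V.
LSB = 10 / 2^13 = 10 / 8192 = 0.0012207 V = 1.221 mV.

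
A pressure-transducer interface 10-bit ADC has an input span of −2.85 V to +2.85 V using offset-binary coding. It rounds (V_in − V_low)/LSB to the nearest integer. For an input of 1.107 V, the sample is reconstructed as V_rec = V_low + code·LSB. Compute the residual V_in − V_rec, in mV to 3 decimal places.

-0.715 mV

Step size: 5.7 V ÷ 2^10 = 5.566 mV.
(1.107 − (−2.85))/0.00556641 = 710.8716; round gives code 711.
Code 711 maps back to (−2.85) + 711×0.00556641 V = 1.1077148 V.
Error = 1.107 − 1.1077148 = -0.000714844 V = -0.715 mV.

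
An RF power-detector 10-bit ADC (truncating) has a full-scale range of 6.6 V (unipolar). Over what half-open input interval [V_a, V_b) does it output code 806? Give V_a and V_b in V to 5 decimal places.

LSB = 6.6/2^10 = 6.445 mV.
V_a = V_low + 806·LSB = 5.19492 V; V_b = V_low + 807·LSB = 5.20137 V.

[5.19492 V, 5.20137 V)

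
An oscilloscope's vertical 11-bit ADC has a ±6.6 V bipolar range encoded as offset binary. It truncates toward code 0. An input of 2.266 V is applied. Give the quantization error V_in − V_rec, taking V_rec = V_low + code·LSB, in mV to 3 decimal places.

3.695 mV

LSB = 13.2/2^11 = 6.445 mV.
(V_in − V_low)/LSB = (2.266 − (−6.6))/0.00644531 = 1375.5733 → code 1375 (floor).
Code 1375 maps back to (−6.6) + 1375×0.00644531 V = 2.2623047 V.
Error = 2.266 − 2.2623047 = 0.00369531 V = 3.695 mV.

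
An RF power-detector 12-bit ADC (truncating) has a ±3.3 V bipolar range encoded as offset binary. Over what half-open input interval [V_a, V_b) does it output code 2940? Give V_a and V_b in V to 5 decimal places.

LSB = 6.6/2^12 = 1.611 mV.
V_a = V_low + 2940·LSB = 1.4373 V; V_b = V_low + 2941·LSB = 1.43892 V.

[1.43730 V, 1.43892 V)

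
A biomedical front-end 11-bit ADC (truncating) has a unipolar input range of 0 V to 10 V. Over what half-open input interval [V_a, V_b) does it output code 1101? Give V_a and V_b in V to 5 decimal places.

[5.37598 V, 5.38086 V)

LSB = 10/2^11 = 4.883 mV.
V_a = V_low + 1101·LSB = 5.37598 V; V_b = V_low + 1102·LSB = 5.38086 V.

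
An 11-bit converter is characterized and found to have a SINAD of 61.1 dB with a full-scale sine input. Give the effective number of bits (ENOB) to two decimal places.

9.86 bits

ENOB = (SINAD − 1.76) / 6.02 = (61.1 − 1.76)/6.02 = 9.857.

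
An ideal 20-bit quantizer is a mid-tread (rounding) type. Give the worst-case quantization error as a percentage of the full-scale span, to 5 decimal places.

0.00005 %

Rounding → worst-case error = ½ LSB = V_FS/2^21, so 100/2097152 = 4.76837e-05 % of full scale.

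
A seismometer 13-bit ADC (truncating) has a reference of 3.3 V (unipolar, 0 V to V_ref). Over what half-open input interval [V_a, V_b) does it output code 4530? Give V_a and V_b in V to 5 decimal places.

[1.82483 V, 1.82523 V)

LSB = 3.3/2^13 = 402.83 µV.
V_a = V_low + 4530·LSB = 1.82483 V; V_b = V_low + 4531·LSB = 1.82523 V.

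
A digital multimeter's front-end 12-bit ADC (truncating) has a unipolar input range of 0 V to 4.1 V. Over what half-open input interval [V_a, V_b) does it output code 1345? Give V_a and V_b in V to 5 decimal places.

[1.34631 V, 1.34731 V)

LSB = 4.1/2^12 = 1.001 mV.
V_a = V_low + 1345·LSB = 1.34631 V; V_b = V_low + 1346·LSB = 1.34731 V.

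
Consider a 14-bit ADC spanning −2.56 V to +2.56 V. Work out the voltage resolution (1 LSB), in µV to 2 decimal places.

312.50 µV

Full-scale span = 5.12 V.
LSB = 5.12 / 2^14 = 5.12 / 16384 = 0.0003125 V = 312.50 µV.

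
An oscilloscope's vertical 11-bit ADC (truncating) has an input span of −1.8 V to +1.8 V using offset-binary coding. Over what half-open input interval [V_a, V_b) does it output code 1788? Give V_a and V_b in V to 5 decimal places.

[1.34297 V, 1.34473 V)

LSB = 3.6/2^11 = 1.758 mV.
V_a = V_low + 1788·LSB = 1.34297 V; V_b = V_low + 1789·LSB = 1.34473 V.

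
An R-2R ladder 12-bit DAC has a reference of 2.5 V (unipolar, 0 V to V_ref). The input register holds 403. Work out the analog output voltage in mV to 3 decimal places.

245.972 mV

LSB = 2.5 V / 2^12 = 0.610 mV.
V_out = 0 + 403 × 0.000610352 V = 0.245972 V.
= 245.972 mV.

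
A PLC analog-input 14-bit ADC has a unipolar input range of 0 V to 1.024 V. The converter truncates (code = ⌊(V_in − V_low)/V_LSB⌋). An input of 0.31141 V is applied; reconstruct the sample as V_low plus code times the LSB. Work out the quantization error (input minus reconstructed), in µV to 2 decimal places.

Step size: 1.024 V ÷ 2^14 = 62.50 µV.
(V_in − V_low)/LSB = (0.31141 − 0)/6.25e-05 = 4982.5600 → code 4982 (floor).
Reconstructed: 0.311375 V.
V_in − V_rec = 3.5e-05 V = 35.00 µV.

35.00 µV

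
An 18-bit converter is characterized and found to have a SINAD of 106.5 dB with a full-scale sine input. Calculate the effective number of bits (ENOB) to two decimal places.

17.40 bits

ENOB = (SINAD − 1.76) / 6.02 = (106.5 − 1.76)/6.02 = 17.399.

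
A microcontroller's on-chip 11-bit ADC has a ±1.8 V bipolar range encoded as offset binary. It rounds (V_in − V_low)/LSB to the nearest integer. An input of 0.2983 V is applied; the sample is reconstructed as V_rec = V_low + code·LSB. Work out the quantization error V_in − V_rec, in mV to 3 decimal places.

-0.528 mV

Step size: 3.6 V ÷ 2^11 = 1.758 mV.
(V_in − V_low)/LSB = (0.2983 − (−1.8))/0.00175781 = 1193.6996 → code 1194 (round).
Reconstructed: 0.29882812 V.
Error = 0.2983 − 0.29882812 = -0.000528125 V = -0.528 mV.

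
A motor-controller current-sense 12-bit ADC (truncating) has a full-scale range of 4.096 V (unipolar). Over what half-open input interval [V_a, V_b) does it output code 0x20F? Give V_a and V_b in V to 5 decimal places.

[0.52700 V, 0.52800 V)

LSB = 4.096/2^12 = 1.000 mV.
Code 0x20F = 527 decimal.
V_a = V_low + 527·LSB = 0.527 V; V_b = V_low + 528·LSB = 0.528 V.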